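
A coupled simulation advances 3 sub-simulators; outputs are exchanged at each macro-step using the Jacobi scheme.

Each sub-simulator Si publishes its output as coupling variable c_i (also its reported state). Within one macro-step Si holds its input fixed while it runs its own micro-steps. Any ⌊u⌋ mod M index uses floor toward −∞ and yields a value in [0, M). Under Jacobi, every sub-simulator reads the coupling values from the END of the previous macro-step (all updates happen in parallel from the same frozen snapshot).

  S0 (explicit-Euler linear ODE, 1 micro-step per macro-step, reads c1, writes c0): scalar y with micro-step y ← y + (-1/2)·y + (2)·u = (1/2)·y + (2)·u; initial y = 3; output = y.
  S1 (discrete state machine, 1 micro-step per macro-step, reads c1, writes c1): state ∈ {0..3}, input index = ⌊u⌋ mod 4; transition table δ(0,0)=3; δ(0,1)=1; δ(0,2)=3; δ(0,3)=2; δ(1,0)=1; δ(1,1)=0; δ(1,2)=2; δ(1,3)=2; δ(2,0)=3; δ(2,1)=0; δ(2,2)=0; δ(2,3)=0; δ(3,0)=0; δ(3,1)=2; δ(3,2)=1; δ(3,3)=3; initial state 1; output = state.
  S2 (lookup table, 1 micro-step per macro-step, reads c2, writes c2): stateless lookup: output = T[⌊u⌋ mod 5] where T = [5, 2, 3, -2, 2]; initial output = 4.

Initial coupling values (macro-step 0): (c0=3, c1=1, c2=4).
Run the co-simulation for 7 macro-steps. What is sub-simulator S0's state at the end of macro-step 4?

S0 state at macro-step 4 = 151/16

macro 1: S0 reads c1=1 → after 1×micro: 7/2; S1 reads c1=1 → after 1×micro: 0; S2 reads c2=4 → after 1×micro: 2 ⇒ (c0=7/2, c1=0, c2=2)
macro 2: S0 reads c1=0 → after 1×micro: 7/4; S1 reads c1=0 → after 1×micro: 3; S2 reads c2=2 → after 1×micro: 3 ⇒ (c0=7/4, c1=3, c2=3)
macro 3: S0 reads c1=3 → after 1×micro: 55/8; S1 reads c1=3 → after 1×micro: 3; S2 reads c2=3 → after 1×micro: -2 ⇒ (c0=55/8, c1=3, c2=-2)
macro 4: S0 reads c1=3 → after 1×micro: 151/16; S1 reads c1=3 → after 1×micro: 3; S2 reads c2=-2 → after 1×micro: -2 ⇒ (c0=151/16, c1=3, c2=-2)
macro 5: S0 reads c1=3 → after 1×micro: 343/32; S1 reads c1=3 → after 1×micro: 3; S2 reads c2=-2 → after 1×micro: -2 ⇒ (c0=343/32, c1=3, c2=-2)
macro 6: S0 reads c1=3 → after 1×micro: 727/64; S1 reads c1=3 → after 1×micro: 3; S2 reads c2=-2 → after 1×micro: -2 ⇒ (c0=727/64, c1=3, c2=-2)
macro 7: S0 reads c1=3 → after 1×micro: 1495/128; S1 reads c1=3 → after 1×micro: 3; S2 reads c2=-2 → after 1×micro: -2 ⇒ (c0=1495/128, c1=3, c2=-2)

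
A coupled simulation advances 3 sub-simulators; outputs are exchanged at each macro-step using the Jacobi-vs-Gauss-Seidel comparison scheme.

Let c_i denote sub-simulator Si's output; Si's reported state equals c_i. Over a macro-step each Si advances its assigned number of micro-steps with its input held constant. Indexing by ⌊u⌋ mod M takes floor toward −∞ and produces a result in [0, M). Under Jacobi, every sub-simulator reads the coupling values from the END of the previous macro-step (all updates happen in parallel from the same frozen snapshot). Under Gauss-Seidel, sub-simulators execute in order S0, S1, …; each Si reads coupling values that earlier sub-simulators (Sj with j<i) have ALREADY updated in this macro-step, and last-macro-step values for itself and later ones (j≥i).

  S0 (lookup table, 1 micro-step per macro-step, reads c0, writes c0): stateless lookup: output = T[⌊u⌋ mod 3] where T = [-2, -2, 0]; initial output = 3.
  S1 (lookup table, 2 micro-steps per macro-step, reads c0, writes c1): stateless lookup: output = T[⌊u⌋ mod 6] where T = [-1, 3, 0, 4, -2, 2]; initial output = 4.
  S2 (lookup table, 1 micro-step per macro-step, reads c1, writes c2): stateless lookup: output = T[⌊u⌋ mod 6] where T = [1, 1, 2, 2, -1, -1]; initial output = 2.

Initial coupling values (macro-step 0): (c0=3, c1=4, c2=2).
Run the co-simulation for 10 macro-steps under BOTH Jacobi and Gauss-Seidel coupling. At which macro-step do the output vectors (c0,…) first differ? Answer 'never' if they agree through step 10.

[Jacobi] macro 1: S0 reads c0=3 → after 1×micro: -2; S1 reads c0=3 → after 2×micro: 4; S2 reads c1=4 → after 1×micro: -1 ⇒ (c0=-2, c1=4, c2=-1)
[Jacobi] macro 2: S0 reads c0=-2 → after 1×micro: -2; S1 reads c0=-2 → after 2×micro: -2; S2 reads c1=4 → after 1×micro: -1 ⇒ (c0=-2, c1=-2, c2=-1)
[Jacobi] macro 3: S0 reads c0=-2 → after 1×micro: -2; S1 reads c0=-2 → after 2×micro: -2; S2 reads c1=-2 → after 1×micro: -1 ⇒ (c0=-2, c1=-2, c2=-1)
[Jacobi] macro 4: S0 reads c0=-2 → after 1×micro: -2; S1 reads c0=-2 → after 2×micro: -2; S2 reads c1=-2 → after 1×micro: -1 ⇒ (c0=-2, c1=-2, c2=-1)
[Jacobi] macro 5: S0 reads c0=-2 → after 1×micro: -2; S1 reads c0=-2 → after 2×micro: -2; S2 reads c1=-2 → after 1×micro: -1 ⇒ (c0=-2, c1=-2, c2=-1)
[Jacobi] macro 6: S0 reads c0=-2 → after 1×micro: -2; S1 reads c0=-2 → after 2×micro: -2; S2 reads c1=-2 → after 1×micro: -1 ⇒ (c0=-2, c1=-2, c2=-1)
[Jacobi] macro 7: S0 reads c0=-2 → after 1×micro: -2; S1 reads c0=-2 → after 2×micro: -2; S2 reads c1=-2 → after 1×micro: -1 ⇒ (c0=-2, c1=-2, c2=-1)
[Jacobi] macro 8: S0 reads c0=-2 → after 1×micro: -2; S1 reads c0=-2 → after 2×micro: -2; S2 reads c1=-2 → after 1×micro: -1 ⇒ (c0=-2, c1=-2, c2=-1)
[Jacobi] macro 9: S0 reads c0=-2 → after 1×micro: -2; S1 reads c0=-2 → after 2×micro: -2; S2 reads c1=-2 → after 1×micro: -1 ⇒ (c0=-2, c1=-2, c2=-1)
[Jacobi] macro 10: S0 reads c0=-2 → after 1×micro: -2; S1 reads c0=-2 → after 2×micro: -2; S2 reads c1=-2 → after 1×micro: -1 ⇒ (c0=-2, c1=-2, c2=-1)
[Gauss-Seidel] macro 1: S0 reads c0=3 → after 1×micro: -2; S1 reads c0=-2 → after 2×micro: -2; S2 reads c1=-2 → after 1×micro: -1 ⇒ (c0=-2, c1=-2, c2=-1)
[Gauss-Seidel] macro 2: S0 reads c0=-2 → after 1×micro: -2; S1 reads c0=-2 → after 2×micro: -2; S2 reads c1=-2 → after 1×micro: -1 ⇒ (c0=-2, c1=-2, c2=-1)
[Gauss-Seidel] macro 3: S0 reads c0=-2 → after 1×micro: -2; S1 reads c0=-2 → after 2×micro: -2; S2 reads c1=-2 → after 1×micro: -1 ⇒ (c0=-2, c1=-2, c2=-1)
[Gauss-Seidel] macro 4: S0 reads c0=-2 → after 1×micro: -2; S1 reads c0=-2 → after 2×micro: -2; S2 reads c1=-2 → after 1×micro: -1 ⇒ (c0=-2, c1=-2, c2=-1)
[Gauss-Seidel] macro 5: S0 reads c0=-2 → after 1×micro: -2; S1 reads c0=-2 → after 2×micro: -2; S2 reads c1=-2 → after 1×micro: -1 ⇒ (c0=-2, c1=-2, c2=-1)
[Gauss-Seidel] macro 6: S0 reads c0=-2 → after 1×micro: -2; S1 reads c0=-2 → after 2×micro: -2; S2 reads c1=-2 → after 1×micro: -1 ⇒ (c0=-2, c1=-2, c2=-1)
[Gauss-Seidel] macro 7: S0 reads c0=-2 → after 1×micro: -2; S1 reads c0=-2 → after 2×micro: -2; S2 reads c1=-2 → after 1×micro: -1 ⇒ (c0=-2, c1=-2, c2=-1)
[Gauss-Seidel] macro 8: S0 reads c0=-2 → after 1×micro: -2; S1 reads c0=-2 → after 2×micro: -2; S2 reads c1=-2 → after 1×micro: -1 ⇒ (c0=-2, c1=-2, c2=-1)
[Gauss-Seidel] macro 9: S0 reads c0=-2 → after 1×micro: -2; S1 reads c0=-2 → after 2×micro: -2; S2 reads c1=-2 → after 1×micro: -1 ⇒ (c0=-2, c1=-2, c2=-1)
[Gauss-Seidel] macro 10: S0 reads c0=-2 → after 1×micro: -2; S1 reads c0=-2 → after 2×micro: -2; S2 reads c1=-2 → after 1×micro: -1 ⇒ (c0=-2, c1=-2, c2=-1)

first divergence at macro-step: 1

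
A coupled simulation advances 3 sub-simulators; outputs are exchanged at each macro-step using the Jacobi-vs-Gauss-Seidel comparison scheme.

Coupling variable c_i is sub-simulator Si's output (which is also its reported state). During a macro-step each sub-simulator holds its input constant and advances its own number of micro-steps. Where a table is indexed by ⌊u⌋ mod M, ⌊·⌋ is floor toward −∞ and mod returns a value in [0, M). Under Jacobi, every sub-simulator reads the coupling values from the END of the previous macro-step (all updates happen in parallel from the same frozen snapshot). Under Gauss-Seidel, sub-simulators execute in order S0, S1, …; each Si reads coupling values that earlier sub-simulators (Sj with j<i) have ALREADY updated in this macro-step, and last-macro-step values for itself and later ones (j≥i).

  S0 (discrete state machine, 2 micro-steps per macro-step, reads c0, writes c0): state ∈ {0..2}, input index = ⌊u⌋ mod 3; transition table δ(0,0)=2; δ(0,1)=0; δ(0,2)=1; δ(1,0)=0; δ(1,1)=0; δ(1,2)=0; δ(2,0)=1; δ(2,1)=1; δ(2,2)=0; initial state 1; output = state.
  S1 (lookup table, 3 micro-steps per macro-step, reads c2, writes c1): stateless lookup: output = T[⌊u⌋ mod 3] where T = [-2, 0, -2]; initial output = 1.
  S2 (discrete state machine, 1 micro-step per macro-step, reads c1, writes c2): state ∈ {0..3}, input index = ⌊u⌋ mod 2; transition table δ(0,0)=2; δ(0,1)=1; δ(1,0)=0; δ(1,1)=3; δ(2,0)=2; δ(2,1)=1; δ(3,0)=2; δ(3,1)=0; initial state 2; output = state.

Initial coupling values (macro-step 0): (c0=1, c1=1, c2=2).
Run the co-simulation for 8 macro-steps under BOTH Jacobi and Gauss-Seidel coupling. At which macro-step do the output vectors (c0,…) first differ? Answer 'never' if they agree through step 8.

first divergence at macro-step: 1

[Jacobi] macro 1: S0 reads c0=1 → after 2×micro: 0; S1 reads c2=2 → after 3×micro: -2; S2 reads c1=1 → after 1×micro: 1 ⇒ (c0=0, c1=-2, c2=1)
[Jacobi] macro 2: S0 reads c0=0 → after 2×micro: 1; S1 reads c2=1 → after 3×micro: 0; S2 reads c1=-2 → after 1×micro: 0 ⇒ (c0=1, c1=0, c2=0)
[Jacobi] macro 3: S0 reads c0=1 → after 2×micro: 0; S1 reads c2=0 → after 3×micro: -2; S2 reads c1=0 → after 1×micro: 2 ⇒ (c0=0, c1=-2, c2=2)
[Jacobi] macro 4: S0 reads c0=0 → after 2×micro: 1; S1 reads c2=2 → after 3×micro: -2; S2 reads c1=-2 → after 1×micro: 2 ⇒ (c0=1, c1=-2, c2=2)
[Jacobi] macro 5: S0 reads c0=1 → after 2×micro: 0; S1 reads c2=2 → after 3×micro: -2; S2 reads c1=-2 → after 1×micro: 2 ⇒ (c0=0, c1=-2, c2=2)
[Jacobi] macro 6: S0 reads c0=0 → after 2×micro: 1; S1 reads c2=2 → after 3×micro: -2; S2 reads c1=-2 → after 1×micro: 2 ⇒ (c0=1, c1=-2, c2=2)
[Jacobi] macro 7: S0 reads c0=1 → after 2×micro: 0; S1 reads c2=2 → after 3×micro: -2; S2 reads c1=-2 → after 1×micro: 2 ⇒ (c0=0, c1=-2, c2=2)
[Jacobi] macro 8: S0 reads c0=0 → after 2×micro: 1; S1 reads c2=2 → after 3×micro: -2; S2 reads c1=-2 → after 1×micro: 2 ⇒ (c0=1, c1=-2, c2=2)
[Gauss-Seidel] macro 1: S0 reads c0=1 → after 2×micro: 0; S1 reads c2=2 → after 3×micro: -2; S2 reads c1=-2 → after 1×micro: 2 ⇒ (c0=0, c1=-2, c2=2)
[Gauss-Seidel] macro 2: S0 reads c0=0 → after 2×micro: 1; S1 reads c2=2 → after 3×micro: -2; S2 reads c1=-2 → after 1×micro: 2 ⇒ (c0=1, c1=-2, c2=2)
[Gauss-Seidel] macro 3: S0 reads c0=1 → after 2×micro: 0; S1 reads c2=2 → after 3×micro: -2; S2 reads c1=-2 → after 1×micro: 2 ⇒ (c0=0, c1=-2, c2=2)
[Gauss-Seidel] macro 4: S0 reads c0=0 → after 2×micro: 1; S1 reads c2=2 → after 3×micro: -2; S2 reads c1=-2 → after 1×micro: 2 ⇒ (c0=1, c1=-2, c2=2)
[Gauss-Seidel] macro 5: S0 reads c0=1 → after 2×micro: 0; S1 reads c2=2 → after 3×micro: -2; S2 reads c1=-2 → after 1×micro: 2 ⇒ (c0=0, c1=-2, c2=2)
[Gauss-Seidel] macro 6: S0 reads c0=0 → after 2×micro: 1; S1 reads c2=2 → after 3×micro: -2; S2 reads c1=-2 → after 1×micro: 2 ⇒ (c0=1, c1=-2, c2=2)
[Gauss-Seidel] macro 7: S0 reads c0=1 → after 2×micro: 0; S1 reads c2=2 → after 3×micro: -2; S2 reads c1=-2 → after 1×micro: 2 ⇒ (c0=0, c1=-2, c2=2)
[Gauss-Seidel] macro 8: S0 reads c0=0 → after 2×micro: 1; S1 reads c2=2 → after 3×micro: -2; S2 reads c1=-2 → after 1×micro: 2 ⇒ (c0=1, c1=-2, c2=2)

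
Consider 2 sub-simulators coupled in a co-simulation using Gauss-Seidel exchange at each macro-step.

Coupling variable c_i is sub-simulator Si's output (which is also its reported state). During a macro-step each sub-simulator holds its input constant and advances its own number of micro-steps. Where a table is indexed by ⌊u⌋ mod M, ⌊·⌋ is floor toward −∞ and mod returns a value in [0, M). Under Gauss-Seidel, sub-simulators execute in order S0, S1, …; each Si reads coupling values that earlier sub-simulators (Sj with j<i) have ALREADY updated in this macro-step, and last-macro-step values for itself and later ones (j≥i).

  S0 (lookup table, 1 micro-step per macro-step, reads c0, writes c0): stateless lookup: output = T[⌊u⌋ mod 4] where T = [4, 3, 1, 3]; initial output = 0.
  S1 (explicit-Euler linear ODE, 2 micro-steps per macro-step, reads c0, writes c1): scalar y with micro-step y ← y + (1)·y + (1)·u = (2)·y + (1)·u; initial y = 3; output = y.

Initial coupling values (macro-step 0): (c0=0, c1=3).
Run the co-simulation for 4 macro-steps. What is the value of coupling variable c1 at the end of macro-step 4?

macro 1: S0 reads c0=0 → after 1×micro: 4; S1 reads c0=4 → after 2×micro: 24 ⇒ (c0=4, c1=24)
macro 2: S0 reads c0=4 → after 1×micro: 4; S1 reads c0=4 → after 2×micro: 108 ⇒ (c0=4, c1=108)
macro 3: S0 reads c0=4 → after 1×micro: 4; S1 reads c0=4 → after 2×micro: 444 ⇒ (c0=4, c1=444)
macro 4: S0 reads c0=4 → after 1×micro: 4; S1 reads c0=4 → after 2×micro: 1788 ⇒ (c0=4, c1=1788)

c1 at macro-step 4 = 1788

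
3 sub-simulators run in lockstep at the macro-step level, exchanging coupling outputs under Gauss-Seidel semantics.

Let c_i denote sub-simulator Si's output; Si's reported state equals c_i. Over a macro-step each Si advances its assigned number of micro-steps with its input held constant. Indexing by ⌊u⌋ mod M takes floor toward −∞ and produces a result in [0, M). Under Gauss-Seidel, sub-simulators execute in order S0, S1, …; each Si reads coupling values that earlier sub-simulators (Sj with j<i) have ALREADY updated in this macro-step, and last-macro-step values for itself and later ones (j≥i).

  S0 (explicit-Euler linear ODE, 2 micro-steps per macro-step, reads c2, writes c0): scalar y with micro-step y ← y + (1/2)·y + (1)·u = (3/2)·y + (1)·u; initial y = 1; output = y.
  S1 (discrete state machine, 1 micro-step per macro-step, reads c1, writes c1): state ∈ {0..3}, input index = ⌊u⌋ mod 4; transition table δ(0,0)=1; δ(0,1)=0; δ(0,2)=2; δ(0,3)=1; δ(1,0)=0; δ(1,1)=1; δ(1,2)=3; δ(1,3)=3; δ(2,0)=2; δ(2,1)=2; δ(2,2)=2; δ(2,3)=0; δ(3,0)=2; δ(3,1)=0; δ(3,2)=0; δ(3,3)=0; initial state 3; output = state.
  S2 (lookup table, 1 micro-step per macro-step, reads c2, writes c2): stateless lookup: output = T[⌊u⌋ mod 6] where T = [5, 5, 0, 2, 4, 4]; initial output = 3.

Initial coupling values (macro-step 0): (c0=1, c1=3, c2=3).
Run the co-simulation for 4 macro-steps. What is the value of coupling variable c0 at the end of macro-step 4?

c0 at macro-step 4 = 38111/256

macro 1: S0 reads c2=3 → after 2×micro: 39/4; S1 reads c1=3 → after 1×micro: 0; S2 reads c2=3 → after 1×micro: 2 ⇒ (c0=39/4, c1=0, c2=2)
macro 2: S0 reads c2=2 → after 2×micro: 431/16; S1 reads c1=0 → after 1×micro: 1; S2 reads c2=2 → after 1×micro: 0 ⇒ (c0=431/16, c1=1, c2=0)
macro 3: S0 reads c2=0 → after 2×micro: 3879/64; S1 reads c1=1 → after 1×micro: 1; S2 reads c2=0 → after 1×micro: 5 ⇒ (c0=3879/64, c1=1, c2=5)
macro 4: S0 reads c2=5 → after 2×micro: 38111/256; S1 reads c1=1 → after 1×micro: 1; S2 reads c2=5 → after 1×micro: 4 ⇒ (c0=38111/256, c1=1, c2=4)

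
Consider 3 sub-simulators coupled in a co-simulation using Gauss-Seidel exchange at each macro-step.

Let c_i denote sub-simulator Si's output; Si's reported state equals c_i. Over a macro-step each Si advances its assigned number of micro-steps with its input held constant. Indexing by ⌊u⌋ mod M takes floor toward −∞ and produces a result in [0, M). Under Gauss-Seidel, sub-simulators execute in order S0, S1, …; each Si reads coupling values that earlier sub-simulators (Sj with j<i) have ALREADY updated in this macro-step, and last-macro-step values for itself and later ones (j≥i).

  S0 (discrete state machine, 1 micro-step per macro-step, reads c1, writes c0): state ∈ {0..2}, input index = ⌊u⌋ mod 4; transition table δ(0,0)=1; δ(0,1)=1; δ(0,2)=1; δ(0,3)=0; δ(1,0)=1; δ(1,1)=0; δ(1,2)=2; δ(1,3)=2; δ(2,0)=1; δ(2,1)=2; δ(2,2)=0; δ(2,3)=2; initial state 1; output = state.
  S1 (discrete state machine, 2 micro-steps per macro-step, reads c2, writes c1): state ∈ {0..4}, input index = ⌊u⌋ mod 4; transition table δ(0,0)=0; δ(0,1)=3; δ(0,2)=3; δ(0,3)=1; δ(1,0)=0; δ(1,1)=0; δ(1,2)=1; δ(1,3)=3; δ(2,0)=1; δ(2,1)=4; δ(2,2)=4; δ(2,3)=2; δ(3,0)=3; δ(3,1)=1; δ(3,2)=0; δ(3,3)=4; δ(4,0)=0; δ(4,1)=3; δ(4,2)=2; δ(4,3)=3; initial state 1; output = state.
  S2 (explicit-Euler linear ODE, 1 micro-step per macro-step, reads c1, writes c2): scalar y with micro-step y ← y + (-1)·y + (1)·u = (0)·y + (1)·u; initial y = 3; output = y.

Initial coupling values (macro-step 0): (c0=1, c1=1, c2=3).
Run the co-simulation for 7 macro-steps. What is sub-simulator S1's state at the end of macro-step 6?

S1 state at macro-step 6 = 0

macro 1: S0 reads c1=1 → after 1×micro: 0; S1 reads c2=3 → after 2×micro: 4; S2 reads c1=4 → after 1×micro: 4 ⇒ (c0=0, c1=4, c2=4)
macro 2: S0 reads c1=4 → after 1×micro: 1; S1 reads c2=4 → after 2×micro: 0; S2 reads c1=0 → after 1×micro: 0 ⇒ (c0=1, c1=0, c2=0)
macro 3: S0 reads c1=0 → after 1×micro: 1; S1 reads c2=0 → after 2×micro: 0; S2 reads c1=0 → after 1×micro: 0 ⇒ (c0=1, c1=0, c2=0)
macro 4: S0 reads c1=0 → after 1×micro: 1; S1 reads c2=0 → after 2×micro: 0; S2 reads c1=0 → after 1×micro: 0 ⇒ (c0=1, c1=0, c2=0)
macro 5: S0 reads c1=0 → after 1×micro: 1; S1 reads c2=0 → after 2×micro: 0; S2 reads c1=0 → after 1×micro: 0 ⇒ (c0=1, c1=0, c2=0)
macro 6: S0 reads c1=0 → after 1×micro: 1; S1 reads c2=0 → after 2×micro: 0; S2 reads c1=0 → after 1×micro: 0 ⇒ (c0=1, c1=0, c2=0)
macro 7: S0 reads c1=0 → after 1×micro: 1; S1 reads c2=0 → after 2×micro: 0; S2 reads c1=0 → after 1×micro: 0 ⇒ (c0=1, c1=0, c2=0)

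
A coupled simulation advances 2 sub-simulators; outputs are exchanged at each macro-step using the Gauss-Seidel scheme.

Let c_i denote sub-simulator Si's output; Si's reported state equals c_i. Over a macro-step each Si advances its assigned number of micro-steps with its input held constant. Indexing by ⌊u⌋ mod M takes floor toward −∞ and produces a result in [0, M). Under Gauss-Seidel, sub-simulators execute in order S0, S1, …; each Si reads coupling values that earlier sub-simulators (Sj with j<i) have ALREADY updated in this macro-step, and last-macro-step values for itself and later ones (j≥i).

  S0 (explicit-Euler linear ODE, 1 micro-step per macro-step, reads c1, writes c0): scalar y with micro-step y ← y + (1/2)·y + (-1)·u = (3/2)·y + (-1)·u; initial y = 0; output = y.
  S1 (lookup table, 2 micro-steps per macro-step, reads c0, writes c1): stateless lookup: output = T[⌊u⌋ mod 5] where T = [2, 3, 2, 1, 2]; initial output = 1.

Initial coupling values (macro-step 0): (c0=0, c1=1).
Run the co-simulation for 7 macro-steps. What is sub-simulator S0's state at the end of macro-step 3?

S0 state at macro-step 3 = -33/4

macro 1: S0 reads c1=1 → after 1×micro: -1; S1 reads c0=-1 → after 2×micro: 2 ⇒ (c0=-1, c1=2)
macro 2: S0 reads c1=2 → after 1×micro: -7/2; S1 reads c0=-7/2 → after 2×micro: 3 ⇒ (c0=-7/2, c1=3)
macro 3: S0 reads c1=3 → after 1×micro: -33/4; S1 reads c0=-33/4 → after 2×micro: 3 ⇒ (c0=-33/4, c1=3)
macro 4: S0 reads c1=3 → after 1×micro: -123/8; S1 reads c0=-123/8 → after 2×micro: 2 ⇒ (c0=-123/8, c1=2)
macro 5: S0 reads c1=2 → after 1×micro: -401/16; S1 reads c0=-401/16 → after 2×micro: 2 ⇒ (c0=-401/16, c1=2)
macro 6: S0 reads c1=2 → after 1×micro: -1267/32; S1 reads c0=-1267/32 → after 2×micro: 2 ⇒ (c0=-1267/32, c1=2)
macro 7: S0 reads c1=2 → after 1×micro: -3929/64; S1 reads c0=-3929/64 → after 2×micro: 1 ⇒ (c0=-3929/64, c1=1)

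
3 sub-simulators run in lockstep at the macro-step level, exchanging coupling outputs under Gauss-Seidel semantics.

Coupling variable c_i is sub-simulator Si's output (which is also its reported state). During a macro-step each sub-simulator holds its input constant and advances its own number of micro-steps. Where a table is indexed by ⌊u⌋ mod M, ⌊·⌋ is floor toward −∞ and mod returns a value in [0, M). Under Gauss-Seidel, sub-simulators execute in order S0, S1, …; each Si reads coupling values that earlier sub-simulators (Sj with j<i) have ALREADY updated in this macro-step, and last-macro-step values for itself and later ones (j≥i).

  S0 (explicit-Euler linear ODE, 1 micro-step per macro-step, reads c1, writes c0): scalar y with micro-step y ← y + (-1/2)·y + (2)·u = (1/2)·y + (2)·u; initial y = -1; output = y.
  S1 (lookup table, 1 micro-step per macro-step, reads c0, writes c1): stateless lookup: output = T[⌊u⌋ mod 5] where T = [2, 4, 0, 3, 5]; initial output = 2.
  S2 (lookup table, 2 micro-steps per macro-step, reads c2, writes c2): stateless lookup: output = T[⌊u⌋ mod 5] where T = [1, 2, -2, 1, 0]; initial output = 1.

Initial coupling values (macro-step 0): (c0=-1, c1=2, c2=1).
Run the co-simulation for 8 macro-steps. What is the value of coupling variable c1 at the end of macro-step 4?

macro 1: S0 reads c1=2 → after 1×micro: 7/2; S1 reads c0=7/2 → after 1×micro: 3; S2 reads c2=1 → after 2×micro: 2 ⇒ (c0=7/2, c1=3, c2=2)
macro 2: S0 reads c1=3 → after 1×micro: 31/4; S1 reads c0=31/4 → after 1×micro: 0; S2 reads c2=2 → after 2×micro: -2 ⇒ (c0=31/4, c1=0, c2=-2)
macro 3: S0 reads c1=0 → after 1×micro: 31/8; S1 reads c0=31/8 → after 1×micro: 3; S2 reads c2=-2 → after 2×micro: 1 ⇒ (c0=31/8, c1=3, c2=1)
macro 4: S0 reads c1=3 → after 1×micro: 127/16; S1 reads c0=127/16 → after 1×micro: 0; S2 reads c2=1 → after 2×micro: 2 ⇒ (c0=127/16, c1=0, c2=2)
macro 5: S0 reads c1=0 → after 1×micro: 127/32; S1 reads c0=127/32 → after 1×micro: 3; S2 reads c2=2 → after 2×micro: -2 ⇒ (c0=127/32, c1=3, c2=-2)
macro 6: S0 reads c1=3 → after 1×micro: 511/64; S1 reads c0=511/64 → after 1×micro: 0; S2 reads c2=-2 → after 2×micro: 1 ⇒ (c0=511/64, c1=0, c2=1)
macro 7: S0 reads c1=0 → after 1×micro: 511/128; S1 reads c0=511/128 → after 1×micro: 3; S2 reads c2=1 → after 2×micro: 2 ⇒ (c0=511/128, c1=3, c2=2)
macro 8: S0 reads c1=3 → after 1×micro: 2047/256; S1 reads c0=2047/256 → after 1×micro: 0; S2 reads c2=2 → after 2×micro: -2 ⇒ (c0=2047/256, c1=0, c2=-2)

c1 at macro-step 4 = 0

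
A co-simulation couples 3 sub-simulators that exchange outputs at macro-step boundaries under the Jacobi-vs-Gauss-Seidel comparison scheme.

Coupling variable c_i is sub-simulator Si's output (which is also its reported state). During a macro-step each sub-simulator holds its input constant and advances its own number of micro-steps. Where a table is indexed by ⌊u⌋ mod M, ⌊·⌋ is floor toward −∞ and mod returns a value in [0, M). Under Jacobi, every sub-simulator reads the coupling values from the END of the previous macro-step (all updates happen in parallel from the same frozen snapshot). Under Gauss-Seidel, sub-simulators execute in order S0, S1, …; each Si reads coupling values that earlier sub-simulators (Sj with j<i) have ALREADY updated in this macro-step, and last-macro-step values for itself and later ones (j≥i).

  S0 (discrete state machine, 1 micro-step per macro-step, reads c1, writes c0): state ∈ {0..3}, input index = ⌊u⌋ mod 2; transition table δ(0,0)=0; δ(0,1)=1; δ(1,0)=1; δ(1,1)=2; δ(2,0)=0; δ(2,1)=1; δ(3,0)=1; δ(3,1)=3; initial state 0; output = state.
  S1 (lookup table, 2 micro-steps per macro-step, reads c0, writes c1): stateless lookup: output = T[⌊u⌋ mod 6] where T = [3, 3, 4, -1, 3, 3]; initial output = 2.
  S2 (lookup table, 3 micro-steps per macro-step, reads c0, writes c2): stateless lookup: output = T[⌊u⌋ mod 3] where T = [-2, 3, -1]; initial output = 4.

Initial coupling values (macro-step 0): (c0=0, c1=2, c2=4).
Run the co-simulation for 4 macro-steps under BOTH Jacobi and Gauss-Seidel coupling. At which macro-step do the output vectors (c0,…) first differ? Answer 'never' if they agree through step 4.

first divergence at macro-step: 2

[Jacobi] macro 1: S0 reads c1=2 → after 1×micro: 0; S1 reads c0=0 → after 2×micro: 3; S2 reads c0=0 → after 3×micro: -2 ⇒ (c0=0, c1=3, c2=-2)
[Jacobi] macro 2: S0 reads c1=3 → after 1×micro: 1; S1 reads c0=0 → after 2×micro: 3; S2 reads c0=0 → after 3×micro: -2 ⇒ (c0=1, c1=3, c2=-2)
[Jacobi] macro 3: S0 reads c1=3 → after 1×micro: 2; S1 reads c0=1 → after 2×micro: 3; S2 reads c0=1 → after 3×micro: 3 ⇒ (c0=2, c1=3, c2=3)
[Jacobi] macro 4: S0 reads c1=3 → after 1×micro: 1; S1 reads c0=2 → after 2×micro: 4; S2 reads c0=2 → after 3×micro: -1 ⇒ (c0=1, c1=4, c2=-1)
[Gauss-Seidel] macro 1: S0 reads c1=2 → after 1×micro: 0; S1 reads c0=0 → after 2×micro: 3; S2 reads c0=0 → after 3×micro: -2 ⇒ (c0=0, c1=3, c2=-2)
[Gauss-Seidel] macro 2: S0 reads c1=3 → after 1×micro: 1; S1 reads c0=1 → after 2×micro: 3; S2 reads c0=1 → after 3×micro: 3 ⇒ (c0=1, c1=3, c2=3)
[Gauss-Seidel] macro 3: S0 reads c1=3 → after 1×micro: 2; S1 reads c0=2 → after 2×micro: 4; S2 reads c0=2 → after 3×micro: -1 ⇒ (c0=2, c1=4, c2=-1)
[Gauss-Seidel] macro 4: S0 reads c1=4 → after 1×micro: 0; S1 reads c0=0 → after 2×micro: 3; S2 reads c0=0 → after 3×micro: -2 ⇒ (c0=0, c1=3, c2=-2)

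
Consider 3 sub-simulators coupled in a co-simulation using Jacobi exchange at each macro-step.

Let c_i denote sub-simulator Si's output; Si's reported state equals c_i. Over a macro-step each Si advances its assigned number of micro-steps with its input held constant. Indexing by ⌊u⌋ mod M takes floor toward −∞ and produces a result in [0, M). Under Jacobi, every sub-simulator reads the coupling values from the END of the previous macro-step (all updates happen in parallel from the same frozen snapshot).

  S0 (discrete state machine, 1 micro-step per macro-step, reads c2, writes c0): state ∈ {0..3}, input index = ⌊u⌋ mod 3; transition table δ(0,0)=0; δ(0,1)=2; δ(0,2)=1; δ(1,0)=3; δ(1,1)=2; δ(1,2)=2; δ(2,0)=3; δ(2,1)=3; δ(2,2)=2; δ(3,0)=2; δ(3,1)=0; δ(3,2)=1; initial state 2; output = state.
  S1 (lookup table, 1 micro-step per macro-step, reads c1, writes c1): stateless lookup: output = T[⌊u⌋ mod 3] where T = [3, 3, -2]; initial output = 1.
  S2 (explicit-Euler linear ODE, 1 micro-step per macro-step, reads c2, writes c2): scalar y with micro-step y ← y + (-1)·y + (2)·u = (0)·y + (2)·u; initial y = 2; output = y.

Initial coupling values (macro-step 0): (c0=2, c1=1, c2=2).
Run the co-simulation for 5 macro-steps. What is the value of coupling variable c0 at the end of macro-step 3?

macro 1: S0 reads c2=2 → after 1×micro: 2; S1 reads c1=1 → after 1×micro: 3; S2 reads c2=2 → after 1×micro: 4 ⇒ (c0=2, c1=3, c2=4)
macro 2: S0 reads c2=4 → after 1×micro: 3; S1 reads c1=3 → after 1×micro: 3; S2 reads c2=4 → after 1×micro: 8 ⇒ (c0=3, c1=3, c2=8)
macro 3: S0 reads c2=8 → after 1×micro: 1; S1 reads c1=3 → after 1×micro: 3; S2 reads c2=8 → after 1×micro: 16 ⇒ (c0=1, c1=3, c2=16)
macro 4: S0 reads c2=16 → after 1×micro: 2; S1 reads c1=3 → after 1×micro: 3; S2 reads c2=16 → after 1×micro: 32 ⇒ (c0=2, c1=3, c2=32)
macro 5: S0 reads c2=32 → after 1×micro: 2; S1 reads c1=3 → after 1×micro: 3; S2 reads c2=32 → after 1×micro: 64 ⇒ (c0=2, c1=3, c2=64)

c0 at macro-step 3 = 1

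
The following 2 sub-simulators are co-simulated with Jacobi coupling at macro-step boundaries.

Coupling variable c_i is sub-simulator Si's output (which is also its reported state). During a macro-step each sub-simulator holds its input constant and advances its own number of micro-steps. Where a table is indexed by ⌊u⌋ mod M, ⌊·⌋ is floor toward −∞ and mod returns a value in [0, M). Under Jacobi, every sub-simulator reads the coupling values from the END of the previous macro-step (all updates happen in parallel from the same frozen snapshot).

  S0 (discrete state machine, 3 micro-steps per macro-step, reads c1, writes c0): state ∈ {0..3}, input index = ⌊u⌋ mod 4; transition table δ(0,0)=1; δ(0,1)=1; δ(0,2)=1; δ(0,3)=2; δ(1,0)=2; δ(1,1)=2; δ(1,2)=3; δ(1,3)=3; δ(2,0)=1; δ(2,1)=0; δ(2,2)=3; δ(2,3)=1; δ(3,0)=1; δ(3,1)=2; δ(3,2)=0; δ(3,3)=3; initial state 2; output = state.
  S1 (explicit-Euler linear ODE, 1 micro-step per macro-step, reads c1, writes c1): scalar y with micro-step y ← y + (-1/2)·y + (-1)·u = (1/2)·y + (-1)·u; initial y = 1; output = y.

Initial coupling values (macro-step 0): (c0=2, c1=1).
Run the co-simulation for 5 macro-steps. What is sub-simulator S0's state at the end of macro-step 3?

macro 1: S0 reads c1=1 → after 3×micro: 2; S1 reads c1=1 → after 1×micro: -1/2 ⇒ (c0=2, c1=-1/2)
macro 2: S0 reads c1=-1/2 → after 3×micro: 3; S1 reads c1=-1/2 → after 1×micro: 1/4 ⇒ (c0=3, c1=1/4)
macro 3: S0 reads c1=1/4 → after 3×micro: 1; S1 reads c1=1/4 → after 1×micro: -1/8 ⇒ (c0=1, c1=-1/8)
macro 4: S0 reads c1=-1/8 → after 3×micro: 3; S1 reads c1=-1/8 → after 1×micro: 1/16 ⇒ (c0=3, c1=1/16)
macro 5: S0 reads c1=1/16 → after 3×micro: 1; S1 reads c1=1/16 → after 1×micro: -1/32 ⇒ (c0=1, c1=-1/32)

S0 state at macro-step 3 = 1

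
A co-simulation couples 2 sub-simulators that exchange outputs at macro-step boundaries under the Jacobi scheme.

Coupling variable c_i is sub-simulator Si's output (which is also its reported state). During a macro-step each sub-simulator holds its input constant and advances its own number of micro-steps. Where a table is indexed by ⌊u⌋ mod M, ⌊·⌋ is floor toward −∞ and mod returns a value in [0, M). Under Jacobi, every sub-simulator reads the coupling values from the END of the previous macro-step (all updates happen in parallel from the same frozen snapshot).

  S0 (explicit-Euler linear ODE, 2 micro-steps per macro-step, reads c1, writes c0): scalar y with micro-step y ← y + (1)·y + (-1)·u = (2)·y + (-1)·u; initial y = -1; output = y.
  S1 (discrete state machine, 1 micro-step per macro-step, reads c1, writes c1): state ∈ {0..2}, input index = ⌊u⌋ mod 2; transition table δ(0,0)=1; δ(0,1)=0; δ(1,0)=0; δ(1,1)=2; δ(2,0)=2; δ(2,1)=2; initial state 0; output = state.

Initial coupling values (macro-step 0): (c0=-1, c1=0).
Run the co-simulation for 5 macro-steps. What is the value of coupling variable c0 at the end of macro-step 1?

macro 1: S0 reads c1=0 → after 2×micro: -4; S1 reads c1=0 → after 1×micro: 1 ⇒ (c0=-4, c1=1)
macro 2: S0 reads c1=1 → after 2×micro: -19; S1 reads c1=1 → after 1×micro: 2 ⇒ (c0=-19, c1=2)
macro 3: S0 reads c1=2 → after 2×micro: -82; S1 reads c1=2 → after 1×micro: 2 ⇒ (c0=-82, c1=2)
macro 4: S0 reads c1=2 → after 2×micro: -334; S1 reads c1=2 → after 1×micro: 2 ⇒ (c0=-334, c1=2)
macro 5: S0 reads c1=2 → after 2×micro: -1342; S1 reads c1=2 → after 1×micro: 2 ⇒ (c0=-1342, c1=2)

c0 at macro-step 1 = -4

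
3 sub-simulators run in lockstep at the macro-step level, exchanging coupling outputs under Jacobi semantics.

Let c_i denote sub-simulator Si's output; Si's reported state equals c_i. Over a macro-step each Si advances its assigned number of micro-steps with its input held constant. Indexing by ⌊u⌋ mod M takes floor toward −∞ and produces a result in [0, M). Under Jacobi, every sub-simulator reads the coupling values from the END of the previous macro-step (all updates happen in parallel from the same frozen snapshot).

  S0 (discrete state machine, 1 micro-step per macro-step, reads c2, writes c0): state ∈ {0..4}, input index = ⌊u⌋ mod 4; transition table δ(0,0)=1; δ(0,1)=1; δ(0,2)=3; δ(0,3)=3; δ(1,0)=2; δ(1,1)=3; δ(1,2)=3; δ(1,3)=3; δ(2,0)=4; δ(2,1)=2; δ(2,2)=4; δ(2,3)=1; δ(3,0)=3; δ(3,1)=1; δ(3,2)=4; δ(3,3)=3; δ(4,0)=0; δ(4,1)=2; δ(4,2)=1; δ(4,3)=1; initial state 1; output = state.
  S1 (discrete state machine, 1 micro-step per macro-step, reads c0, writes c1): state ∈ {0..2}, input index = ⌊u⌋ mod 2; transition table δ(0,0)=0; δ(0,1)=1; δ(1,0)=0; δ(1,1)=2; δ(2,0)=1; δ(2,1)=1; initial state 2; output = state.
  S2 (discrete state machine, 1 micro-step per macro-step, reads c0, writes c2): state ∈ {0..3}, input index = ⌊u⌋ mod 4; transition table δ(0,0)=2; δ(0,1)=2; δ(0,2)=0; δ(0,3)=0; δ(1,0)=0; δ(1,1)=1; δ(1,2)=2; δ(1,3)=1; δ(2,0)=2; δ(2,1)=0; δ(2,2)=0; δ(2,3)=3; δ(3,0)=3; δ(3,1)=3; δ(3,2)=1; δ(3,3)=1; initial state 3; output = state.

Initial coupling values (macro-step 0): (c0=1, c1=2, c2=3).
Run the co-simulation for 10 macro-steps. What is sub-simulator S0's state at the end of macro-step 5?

macro 1: S0 reads c2=3 → after 1×micro: 3; S1 reads c0=1 → after 1×micro: 1; S2 reads c0=1 → after 1×micro: 3 ⇒ (c0=3, c1=1, c2=3)
macro 2: S0 reads c2=3 → after 1×micro: 3; S1 reads c0=3 → after 1×micro: 2; S2 reads c0=3 → after 1×micro: 1 ⇒ (c0=3, c1=2, c2=1)
macro 3: S0 reads c2=1 → after 1×micro: 1; S1 reads c0=3 → after 1×micro: 1; S2 reads c0=3 → after 1×micro: 1 ⇒ (c0=1, c1=1, c2=1)
macro 4: S0 reads c2=1 → after 1×micro: 3; S1 reads c0=1 → after 1×micro: 2; S2 reads c0=1 → after 1×micro: 1 ⇒ (c0=3, c1=2, c2=1)
macro 5: S0 reads c2=1 → after 1×micro: 1; S1 reads c0=3 → after 1×micro: 1; S2 reads c0=3 → after 1×micro: 1 ⇒ (c0=1, c1=1, c2=1)
macro 6: S0 reads c2=1 → after 1×micro: 3; S1 reads c0=1 → after 1×micro: 2; S2 reads c0=1 → after 1×micro: 1 ⇒ (c0=3, c1=2, c2=1)
macro 7: S0 reads c2=1 → after 1×micro: 1; S1 reads c0=3 → after 1×micro: 1; S2 reads c0=3 → after 1×micro: 1 ⇒ (c0=1, c1=1, c2=1)
macro 8: S0 reads c2=1 → after 1×micro: 3; S1 reads c0=1 → after 1×micro: 2; S2 reads c0=1 → after 1×micro: 1 ⇒ (c0=3, c1=2, c2=1)
macro 9: S0 reads c2=1 → after 1×micro: 1; S1 reads c0=3 → after 1×micro: 1; S2 reads c0=3 → after 1×micro: 1 ⇒ (c0=1, c1=1, c2=1)
macro 10: S0 reads c2=1 → after 1×micro: 3; S1 reads c0=1 → after 1×micro: 2; S2 reads c0=1 → after 1×micro: 1 ⇒ (c0=3, c1=2, c2=1)

S0 state at macro-step 5 = 1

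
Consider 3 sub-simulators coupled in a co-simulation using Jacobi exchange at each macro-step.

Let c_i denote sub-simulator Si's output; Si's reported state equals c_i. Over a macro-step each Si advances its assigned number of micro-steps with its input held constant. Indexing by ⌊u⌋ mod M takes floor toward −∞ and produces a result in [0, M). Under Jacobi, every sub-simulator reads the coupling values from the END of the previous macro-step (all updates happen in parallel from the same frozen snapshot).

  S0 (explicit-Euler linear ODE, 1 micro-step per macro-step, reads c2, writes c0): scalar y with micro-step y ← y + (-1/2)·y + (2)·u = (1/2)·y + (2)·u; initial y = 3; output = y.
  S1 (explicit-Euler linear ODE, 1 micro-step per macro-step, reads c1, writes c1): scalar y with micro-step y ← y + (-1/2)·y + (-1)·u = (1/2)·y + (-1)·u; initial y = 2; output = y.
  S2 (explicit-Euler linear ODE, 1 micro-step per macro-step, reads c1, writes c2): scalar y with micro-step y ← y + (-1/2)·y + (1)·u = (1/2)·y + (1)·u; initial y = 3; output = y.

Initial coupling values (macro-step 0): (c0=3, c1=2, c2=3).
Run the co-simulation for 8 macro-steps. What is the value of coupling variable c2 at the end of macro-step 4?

macro 1: S0 reads c2=3 → after 1×micro: 15/2; S1 reads c1=2 → after 1×micro: -1; S2 reads c1=2 → after 1×micro: 7/2 ⇒ (c0=15/2, c1=-1, c2=7/2)
macro 2: S0 reads c2=7/2 → after 1×micro: 43/4; S1 reads c1=-1 → after 1×micro: 1/2; S2 reads c1=-1 → after 1×micro: 3/4 ⇒ (c0=43/4, c1=1/2, c2=3/4)
macro 3: S0 reads c2=3/4 → after 1×micro: 55/8; S1 reads c1=1/2 → after 1×micro: -1/4; S2 reads c1=1/2 → after 1×micro: 7/8 ⇒ (c0=55/8, c1=-1/4, c2=7/8)
macro 4: S0 reads c2=7/8 → after 1×micro: 83/16; S1 reads c1=-1/4 → after 1×micro: 1/8; S2 reads c1=-1/4 → after 1×micro: 3/16 ⇒ (c0=83/16, c1=1/8, c2=3/16)
macro 5: S0 reads c2=3/16 → after 1×micro: 95/32; S1 reads c1=1/8 → after 1×micro: -1/16; S2 reads c1=1/8 → after 1×micro: 7/32 ⇒ (c0=95/32, c1=-1/16, c2=7/32)
macro 6: S0 reads c2=7/32 → after 1×micro: 123/64; S1 reads c1=-1/16 → after 1×micro: 1/32; S2 reads c1=-1/16 → after 1×micro: 3/64 ⇒ (c0=123/64, c1=1/32, c2=3/64)
macro 7: S0 reads c2=3/64 → after 1×micro: 135/128; S1 reads c1=1/32 → after 1×micro: -1/64; S2 reads c1=1/32 → after 1×micro: 7/128 ⇒ (c0=135/128, c1=-1/64, c2=7/128)
macro 8: S0 reads c2=7/128 → after 1×micro: 163/256; S1 reads c1=-1/64 → after 1×micro: 1/128; S2 reads c1=-1/64 → after 1×micro: 3/256 ⇒ (c0=163/256, c1=1/128, c2=3/256)

c2 at macro-step 4 = 3/16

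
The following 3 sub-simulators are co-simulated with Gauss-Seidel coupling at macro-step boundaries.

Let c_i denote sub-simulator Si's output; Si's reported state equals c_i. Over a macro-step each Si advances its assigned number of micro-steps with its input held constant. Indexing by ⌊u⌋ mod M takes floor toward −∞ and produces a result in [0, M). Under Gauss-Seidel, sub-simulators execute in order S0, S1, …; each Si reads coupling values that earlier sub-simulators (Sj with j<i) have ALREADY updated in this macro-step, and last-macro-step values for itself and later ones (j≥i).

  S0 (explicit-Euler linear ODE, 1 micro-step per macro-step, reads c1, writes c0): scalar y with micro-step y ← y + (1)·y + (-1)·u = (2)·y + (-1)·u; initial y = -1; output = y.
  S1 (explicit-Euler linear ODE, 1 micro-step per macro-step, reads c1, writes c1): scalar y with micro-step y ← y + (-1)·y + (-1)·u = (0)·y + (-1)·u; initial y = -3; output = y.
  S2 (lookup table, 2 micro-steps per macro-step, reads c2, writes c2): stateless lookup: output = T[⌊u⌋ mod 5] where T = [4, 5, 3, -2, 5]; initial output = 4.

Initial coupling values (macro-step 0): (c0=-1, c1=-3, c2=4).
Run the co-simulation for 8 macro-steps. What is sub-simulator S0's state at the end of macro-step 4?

macro 1: S0 reads c1=-3 → after 1×micro: 1; S1 reads c1=-3 → after 1×micro: 3; S2 reads c2=4 → after 2×micro: 5 ⇒ (c0=1, c1=3, c2=5)
macro 2: S0 reads c1=3 → after 1×micro: -1; S1 reads c1=3 → after 1×micro: -3; S2 reads c2=5 → after 2×micro: 4 ⇒ (c0=-1, c1=-3, c2=4)
macro 3: S0 reads c1=-3 → after 1×micro: 1; S1 reads c1=-3 → after 1×micro: 3; S2 reads c2=4 → after 2×micro: 5 ⇒ (c0=1, c1=3, c2=5)
macro 4: S0 reads c1=3 → after 1×micro: -1; S1 reads c1=3 → after 1×micro: -3; S2 reads c2=5 → after 2×micro: 4 ⇒ (c0=-1, c1=-3, c2=4)
macro 5: S0 reads c1=-3 → after 1×micro: 1; S1 reads c1=-3 → after 1×micro: 3; S2 reads c2=4 → after 2×micro: 5 ⇒ (c0=1, c1=3, c2=5)
macro 6: S0 reads c1=3 → after 1×micro: -1; S1 reads c1=3 → after 1×micro: -3; S2 reads c2=5 → after 2×micro: 4 ⇒ (c0=-1, c1=-3, c2=4)
macro 7: S0 reads c1=-3 → after 1×micro: 1; S1 reads c1=-3 → after 1×micro: 3; S2 reads c2=4 → after 2×micro: 5 ⇒ (c0=1, c1=3, c2=5)
macro 8: S0 reads c1=3 → after 1×micro: -1; S1 reads c1=3 → after 1×micro: -3; S2 reads c2=5 → after 2×micro: 4 ⇒ (c0=-1, c1=-3, c2=4)

S0 state at macro-step 4 = -1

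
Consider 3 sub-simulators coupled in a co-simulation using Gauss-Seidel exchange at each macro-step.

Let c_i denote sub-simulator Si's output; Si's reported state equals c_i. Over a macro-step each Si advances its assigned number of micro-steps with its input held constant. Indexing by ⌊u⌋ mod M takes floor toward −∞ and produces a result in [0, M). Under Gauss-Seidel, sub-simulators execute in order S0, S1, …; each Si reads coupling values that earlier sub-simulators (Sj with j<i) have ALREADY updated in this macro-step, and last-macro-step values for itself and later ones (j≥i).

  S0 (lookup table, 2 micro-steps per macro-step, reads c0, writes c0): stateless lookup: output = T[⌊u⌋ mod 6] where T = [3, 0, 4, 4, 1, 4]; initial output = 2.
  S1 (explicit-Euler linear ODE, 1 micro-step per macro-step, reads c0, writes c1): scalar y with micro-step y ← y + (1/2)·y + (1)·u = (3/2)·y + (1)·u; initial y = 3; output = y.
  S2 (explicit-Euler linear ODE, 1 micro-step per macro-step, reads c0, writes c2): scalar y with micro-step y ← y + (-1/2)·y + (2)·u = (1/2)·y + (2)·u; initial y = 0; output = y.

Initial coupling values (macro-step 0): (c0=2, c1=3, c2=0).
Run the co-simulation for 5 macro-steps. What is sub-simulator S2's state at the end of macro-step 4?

macro 1: S0 reads c0=2 → after 2×micro: 4; S1 reads c0=4 → after 1×micro: 17/2; S2 reads c0=4 → after 1×micro: 8 ⇒ (c0=4, c1=17/2, c2=8)
macro 2: S0 reads c0=4 → after 2×micro: 1; S1 reads c0=1 → after 1×micro: 55/4; S2 reads c0=1 → after 1×micro: 6 ⇒ (c0=1, c1=55/4, c2=6)
macro 3: S0 reads c0=1 → after 2×micro: 0; S1 reads c0=0 → after 1×micro: 165/8; S2 reads c0=0 → after 1×micro: 3 ⇒ (c0=0, c1=165/8, c2=3)
macro 4: S0 reads c0=0 → after 2×micro: 3; S1 reads c0=3 → after 1×micro: 543/16; S2 reads c0=3 → after 1×micro: 15/2 ⇒ (c0=3, c1=543/16, c2=15/2)
macro 5: S0 reads c0=3 → after 2×micro: 4; S1 reads c0=4 → after 1×micro: 1757/32; S2 reads c0=4 → after 1×micro: 47/4 ⇒ (c0=4, c1=1757/32, c2=47/4)

S2 state at macro-step 4 = 15/2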